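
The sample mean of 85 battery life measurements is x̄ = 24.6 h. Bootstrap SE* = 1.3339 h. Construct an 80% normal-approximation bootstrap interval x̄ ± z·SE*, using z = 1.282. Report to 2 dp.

(22.89, 26.31)

Margin = 1.282 × 1.3339 = 1.710
Interval: 24.6 ± 1.710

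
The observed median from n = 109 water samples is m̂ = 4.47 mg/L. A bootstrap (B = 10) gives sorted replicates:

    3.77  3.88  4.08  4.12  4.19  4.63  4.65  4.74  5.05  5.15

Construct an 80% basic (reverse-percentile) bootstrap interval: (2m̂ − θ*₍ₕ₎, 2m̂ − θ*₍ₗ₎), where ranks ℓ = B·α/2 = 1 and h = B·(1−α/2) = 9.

(3.89, 5.17)

Percentile endpoints at ranks 1 and 9: θ*₍1₎ = 3.77, θ*₍9₎ = 5.05.
Basic interval reflects these around m̂:
  lower = 2 × 4.47 − 5.05 = 3.89
  upper = 2 × 4.47 − 3.77 = 5.17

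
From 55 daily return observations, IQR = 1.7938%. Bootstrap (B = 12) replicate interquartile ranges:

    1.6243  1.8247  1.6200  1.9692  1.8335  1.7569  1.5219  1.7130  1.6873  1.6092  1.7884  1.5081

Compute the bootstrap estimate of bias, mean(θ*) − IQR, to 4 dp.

mean(θ*) = (1.6243 + 1.8247 + 1.6200 + 1.9692 + 1.8335 + 1.7569 + 1.5219 + 1.7130 + 1.6873 + 1.6092 + 1.7884 + 1.5081) / 12 = 1.70471
bias = 1.70471 − 1.7938

bias = −0.0891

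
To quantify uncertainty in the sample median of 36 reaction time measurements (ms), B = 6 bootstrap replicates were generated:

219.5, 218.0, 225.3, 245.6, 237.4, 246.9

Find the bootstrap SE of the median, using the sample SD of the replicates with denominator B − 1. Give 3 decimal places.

Bootstrap SE is the standard deviation of the 6 replicate medians.
Mean of replicates: (219.5 + 218.0 + 225.3 + 245.6 + 237.4 + 246.9) / 6 = 1392.7000 / 6 = 232.1167
Sum of squared deviations: (−12.6167)² + (−14.1167)² + (−6.8167)² + (+13.4833)² + (+5.2833)² + (+14.7833)² = 833.1883
Variance = 833.1883 / 5 = 166.6377
SE* = √166.6377

SE* = 12.909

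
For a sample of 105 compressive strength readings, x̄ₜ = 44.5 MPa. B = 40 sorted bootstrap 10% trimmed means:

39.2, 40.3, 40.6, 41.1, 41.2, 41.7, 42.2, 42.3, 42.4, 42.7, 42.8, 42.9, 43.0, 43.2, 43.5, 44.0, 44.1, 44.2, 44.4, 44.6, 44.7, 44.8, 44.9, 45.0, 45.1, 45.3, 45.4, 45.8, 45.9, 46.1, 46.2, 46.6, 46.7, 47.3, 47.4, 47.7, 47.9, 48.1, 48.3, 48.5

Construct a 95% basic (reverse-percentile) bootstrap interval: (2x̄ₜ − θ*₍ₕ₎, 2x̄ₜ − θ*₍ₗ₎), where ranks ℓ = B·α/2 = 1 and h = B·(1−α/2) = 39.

(40.7, 49.8)

Percentile endpoints at ranks 1 and 39: θ*₍1₎ = 39.2, θ*₍39₎ = 48.3.
Basic interval reflects these around x̄ₜ:
  lower = 2 × 44.5 − 48.3 = 40.7
  upper = 2 × 44.5 − 39.2 = 49.8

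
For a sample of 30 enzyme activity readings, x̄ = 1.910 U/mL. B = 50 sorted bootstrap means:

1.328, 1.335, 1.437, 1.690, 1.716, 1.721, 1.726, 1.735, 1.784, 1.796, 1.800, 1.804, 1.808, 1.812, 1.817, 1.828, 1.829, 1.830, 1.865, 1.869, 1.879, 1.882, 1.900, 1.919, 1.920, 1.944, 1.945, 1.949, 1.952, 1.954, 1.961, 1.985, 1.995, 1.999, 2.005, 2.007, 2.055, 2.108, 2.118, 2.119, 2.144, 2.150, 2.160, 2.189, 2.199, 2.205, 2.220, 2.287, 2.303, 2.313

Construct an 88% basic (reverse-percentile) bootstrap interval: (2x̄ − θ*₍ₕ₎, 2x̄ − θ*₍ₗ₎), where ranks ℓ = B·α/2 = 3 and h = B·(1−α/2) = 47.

(1.600, 2.383)

Percentile endpoints at ranks 3 and 47: θ*₍3₎ = 1.437, θ*₍47₎ = 2.220.
Basic interval reflects these around x̄:
  lower = 2 × 1.910 − 2.220 = 1.600
  upper = 2 × 1.910 − 1.437 = 2.383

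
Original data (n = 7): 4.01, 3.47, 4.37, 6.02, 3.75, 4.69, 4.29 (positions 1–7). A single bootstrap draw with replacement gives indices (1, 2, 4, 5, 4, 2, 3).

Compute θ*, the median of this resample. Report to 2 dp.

Resample values: 4.01, 3.47, 6.02, 3.75, 6.02, 3.47, 4.37.
Sorted: 3.47, 3.47, 3.75, 4.01, 4.37, 6.02, 6.02
Median = middle value = 4.01

θ* = 4.01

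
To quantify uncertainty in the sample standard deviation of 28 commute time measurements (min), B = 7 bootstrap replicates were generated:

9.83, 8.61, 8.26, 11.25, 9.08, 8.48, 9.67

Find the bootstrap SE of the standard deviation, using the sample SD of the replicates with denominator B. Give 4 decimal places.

Bootstrap SE is the standard deviation of the 7 replicate standard deviations.
Mean of replicates: (9.83 + 8.61 + 8.26 + 11.25 + 9.08 + 8.48 + 9.67) / 7 = 65.18000 / 7 = 9.31143
Sum of squared deviations: (+0.51857)² + (−0.70143)² + (−1.05143)² + (+1.93857)² + (−0.23143)² + (−0.83143)² + (+0.35857)² = 6.49789
Variance = 6.49789 / 7 = 0.92827
SE* = √0.92827

SE* = 0.9635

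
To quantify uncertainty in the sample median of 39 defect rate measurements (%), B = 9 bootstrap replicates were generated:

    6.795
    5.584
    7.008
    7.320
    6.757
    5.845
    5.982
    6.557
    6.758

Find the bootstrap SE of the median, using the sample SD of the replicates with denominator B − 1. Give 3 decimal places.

SE* = 0.580

Bootstrap SE is the standard deviation of the 9 replicate medians.
Mean of replicates: (6.795 + 5.584 + 7.008 + 7.320 + 6.757 + 5.845 + 5.982 + 6.557 + 6.758) / 9 = 58.6060 / 9 = 6.5118
Sum of squared deviations: (+0.2832)² + (−0.9278)² + (+0.4962)² + (+0.8082)² + (+0.2452)² + (−0.6668)² + (−0.5298)² + (+0.0452)² + (+0.2462)² = 2.6885
Variance = 2.6885 / 8 = 0.3361
SE* = √0.3361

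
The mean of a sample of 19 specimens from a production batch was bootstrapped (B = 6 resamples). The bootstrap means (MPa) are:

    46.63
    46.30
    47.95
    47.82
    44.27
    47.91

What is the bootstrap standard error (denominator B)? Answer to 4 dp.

SE* = 1.3085

Bootstrap SE is the standard deviation of the 6 replicate means.
Mean of replicates: (46.63 + 46.30 + 47.95 + 47.82 + 44.27 + 47.91) / 6 = 280.88000 / 6 = 46.81333
Sum of squared deviations: (−0.18333)² + (−0.51333)² + (+1.13667)² + (+1.00667)² + (−2.54333)² + (+1.09667)² = 10.27373
Variance = 10.27373 / 6 = 1.71229
SE* = √1.71229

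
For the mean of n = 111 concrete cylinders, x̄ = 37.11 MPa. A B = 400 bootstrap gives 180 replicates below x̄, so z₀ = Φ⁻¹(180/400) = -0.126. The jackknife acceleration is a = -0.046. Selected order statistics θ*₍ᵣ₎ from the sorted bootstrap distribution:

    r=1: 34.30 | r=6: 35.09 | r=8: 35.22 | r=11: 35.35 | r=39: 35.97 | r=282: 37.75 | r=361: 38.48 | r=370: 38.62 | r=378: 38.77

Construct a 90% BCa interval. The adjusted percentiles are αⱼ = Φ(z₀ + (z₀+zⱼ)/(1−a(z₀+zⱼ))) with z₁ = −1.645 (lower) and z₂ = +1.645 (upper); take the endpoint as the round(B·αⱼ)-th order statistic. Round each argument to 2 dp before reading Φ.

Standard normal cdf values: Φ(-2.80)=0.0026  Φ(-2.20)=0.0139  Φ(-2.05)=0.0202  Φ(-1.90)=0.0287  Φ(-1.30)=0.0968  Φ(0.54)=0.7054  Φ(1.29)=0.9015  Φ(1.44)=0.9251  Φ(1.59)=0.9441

Lower: z₀ + z₁ = -0.126 + (-1.645) = -1.771; 1 − a(z₀+z₁) = 1 − (-0.046)(-1.771) = 0.9185; argument = -0.126 + (-1.771)/0.9185 = -2.0541 → -2.05.
α₁ = Φ(-2.05) = 0.0202; rank = round(400 × 0.0202) = 8; θ*₍8₎ = 35.22.
Upper: z₀ + z₂ = 1.519; 1 − a(z₀+z₂) = 1.0699; argument = 1.2938 → 1.29; α₂ = 0.9015; rank = 361; θ*₍361₎ = 38.48.

(35.22, 38.48)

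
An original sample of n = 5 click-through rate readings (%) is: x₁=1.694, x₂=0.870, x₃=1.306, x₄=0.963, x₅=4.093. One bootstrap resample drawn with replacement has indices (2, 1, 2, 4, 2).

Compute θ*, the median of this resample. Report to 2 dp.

θ* = 0.87

Resample values: 0.870, 1.694, 0.870, 0.963, 0.870.
Sorted: 0.870, 0.870, 0.870, 0.963, 1.694
Median = middle value = 0.87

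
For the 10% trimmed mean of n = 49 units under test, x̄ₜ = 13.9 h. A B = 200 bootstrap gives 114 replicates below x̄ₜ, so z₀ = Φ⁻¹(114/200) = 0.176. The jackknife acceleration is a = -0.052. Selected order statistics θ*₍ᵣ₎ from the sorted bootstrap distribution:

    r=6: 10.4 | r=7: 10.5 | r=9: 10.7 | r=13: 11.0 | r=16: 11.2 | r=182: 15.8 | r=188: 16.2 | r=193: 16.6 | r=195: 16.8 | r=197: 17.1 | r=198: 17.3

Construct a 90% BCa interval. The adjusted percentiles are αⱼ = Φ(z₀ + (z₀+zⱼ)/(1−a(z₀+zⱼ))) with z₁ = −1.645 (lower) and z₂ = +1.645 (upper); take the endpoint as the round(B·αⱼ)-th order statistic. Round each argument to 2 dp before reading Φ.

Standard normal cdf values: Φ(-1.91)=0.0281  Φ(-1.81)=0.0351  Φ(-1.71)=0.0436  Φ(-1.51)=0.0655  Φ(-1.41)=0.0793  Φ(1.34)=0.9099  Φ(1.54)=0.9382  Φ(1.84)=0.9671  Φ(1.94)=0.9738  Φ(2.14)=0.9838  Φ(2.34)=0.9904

Lower: z₀ + z₁ = 0.176 + (-1.645) = -1.469; 1 − a(z₀+z₁) = 1 − (-0.052)(-1.469) = 0.9236; argument = 0.176 + (-1.469)/0.9236 = -1.4145 → -1.41.
α₁ = Φ(-1.41) = 0.0793; rank = round(200 × 0.0793) = 16; θ*₍16₎ = 11.2.
Upper: z₀ + z₂ = 1.821; 1 − a(z₀+z₂) = 1.0947; argument = 1.8395 → 1.84; α₂ = 0.9671; rank = 193; θ*₍193₎ = 16.6.

(11.2, 16.6)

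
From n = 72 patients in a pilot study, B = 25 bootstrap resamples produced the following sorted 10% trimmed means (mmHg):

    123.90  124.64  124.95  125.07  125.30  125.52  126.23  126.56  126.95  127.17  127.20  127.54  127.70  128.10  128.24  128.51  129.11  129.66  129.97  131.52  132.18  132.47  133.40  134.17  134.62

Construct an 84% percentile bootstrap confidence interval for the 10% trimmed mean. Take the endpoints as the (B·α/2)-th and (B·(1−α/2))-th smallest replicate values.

(124.64, 133.40)

α = 0.16; lower rank = 25 × 0.080 = 2; upper rank = 25 × 0.920 = 23.
The 2nd smallest replicate is 124.64; the 23rd is 133.40.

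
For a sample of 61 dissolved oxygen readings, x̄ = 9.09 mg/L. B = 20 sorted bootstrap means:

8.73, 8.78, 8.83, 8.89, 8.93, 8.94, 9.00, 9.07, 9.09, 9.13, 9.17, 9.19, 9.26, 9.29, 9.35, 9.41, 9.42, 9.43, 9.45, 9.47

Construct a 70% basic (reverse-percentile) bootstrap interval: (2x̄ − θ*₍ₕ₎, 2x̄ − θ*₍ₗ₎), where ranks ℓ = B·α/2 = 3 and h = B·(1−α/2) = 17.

(8.76, 9.35)

Percentile endpoints at ranks 3 and 17: θ*₍3₎ = 8.83, θ*₍17₎ = 9.42.
Basic interval reflects these around x̄:
  lower = 2 × 9.09 − 9.42 = 8.76
  upper = 2 × 9.09 − 8.83 = 9.35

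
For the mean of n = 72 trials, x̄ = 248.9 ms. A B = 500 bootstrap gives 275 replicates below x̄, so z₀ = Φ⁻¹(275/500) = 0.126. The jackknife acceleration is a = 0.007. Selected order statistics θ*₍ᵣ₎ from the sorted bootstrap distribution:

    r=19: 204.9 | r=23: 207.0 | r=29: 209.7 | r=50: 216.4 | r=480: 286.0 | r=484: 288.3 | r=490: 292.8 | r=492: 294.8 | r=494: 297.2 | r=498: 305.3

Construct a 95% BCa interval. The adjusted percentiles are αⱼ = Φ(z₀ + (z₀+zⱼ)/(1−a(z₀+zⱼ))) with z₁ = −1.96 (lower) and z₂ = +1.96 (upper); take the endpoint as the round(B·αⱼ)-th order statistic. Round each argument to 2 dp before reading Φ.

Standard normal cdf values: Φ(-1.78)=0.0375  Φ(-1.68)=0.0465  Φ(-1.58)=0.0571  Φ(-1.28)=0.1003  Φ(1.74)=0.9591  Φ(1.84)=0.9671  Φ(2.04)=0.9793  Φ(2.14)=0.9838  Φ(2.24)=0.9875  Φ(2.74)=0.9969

Lower: z₀ + z₁ = 0.126 + (-1.960) = -1.834; 1 − a(z₀+z₁) = 1 − (0.007)(-1.834) = 1.0128; argument = 0.126 + (-1.834)/1.0128 = -1.6848 → -1.68.
α₁ = Φ(-1.68) = 0.0465; rank = round(500 × 0.0465) = 23; θ*₍23₎ = 207.0.
Upper: z₀ + z₂ = 2.086; 1 − a(z₀+z₂) = 0.9854; argument = 2.2429 → 2.24; α₂ = 0.9875; rank = 494; θ*₍494₎ = 297.2.

(207.0, 297.2)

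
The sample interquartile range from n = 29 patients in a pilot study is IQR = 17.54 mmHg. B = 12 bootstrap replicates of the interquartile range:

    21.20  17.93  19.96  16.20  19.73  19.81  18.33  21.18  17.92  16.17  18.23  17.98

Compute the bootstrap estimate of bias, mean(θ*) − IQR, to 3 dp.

bias = +1.180

mean(θ*) = (21.20 + 17.93 + 19.96 + 16.20 + 19.73 + 19.81 + 18.33 + 21.18 + 17.92 + 16.17 + 18.23 + 17.98) / 12 = 18.7200
bias = 18.7200 − 17.54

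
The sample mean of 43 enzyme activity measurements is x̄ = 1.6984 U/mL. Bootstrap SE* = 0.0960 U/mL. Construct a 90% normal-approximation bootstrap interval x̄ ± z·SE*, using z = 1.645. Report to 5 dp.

(1.54048, 1.85632)

Margin = 1.645 × 0.0960 = 0.157920
Interval: 1.6984 ± 0.157920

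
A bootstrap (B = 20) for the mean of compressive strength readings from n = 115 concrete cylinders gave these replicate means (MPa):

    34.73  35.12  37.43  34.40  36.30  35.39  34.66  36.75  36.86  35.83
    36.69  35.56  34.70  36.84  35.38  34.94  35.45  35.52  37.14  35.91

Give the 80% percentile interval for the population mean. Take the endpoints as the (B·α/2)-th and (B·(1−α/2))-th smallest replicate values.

Sorted replicates: 34.40, 34.66, 34.70, 34.73, 34.94, 35.12, 35.38, 35.39, 35.45, 35.52, 35.56, 35.83, 35.91, 36.30, 36.69, 36.75, 36.84, 36.86, 37.14, 37.43
α = 0.20; lower rank = 20 × 0.100 = 2; upper rank = 20 × 0.900 = 18.
The 2nd smallest replicate is 34.66; the 18th is 36.86.

(34.66, 36.86)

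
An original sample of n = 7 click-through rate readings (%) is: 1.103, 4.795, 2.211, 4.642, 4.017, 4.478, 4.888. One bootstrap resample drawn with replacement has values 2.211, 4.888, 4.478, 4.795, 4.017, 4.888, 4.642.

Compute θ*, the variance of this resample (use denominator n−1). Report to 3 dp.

θ* = 0.921

Mean = 4.2741; sum of squared deviations = 5.5245
s² = 5.5245 / 6 = 0.9207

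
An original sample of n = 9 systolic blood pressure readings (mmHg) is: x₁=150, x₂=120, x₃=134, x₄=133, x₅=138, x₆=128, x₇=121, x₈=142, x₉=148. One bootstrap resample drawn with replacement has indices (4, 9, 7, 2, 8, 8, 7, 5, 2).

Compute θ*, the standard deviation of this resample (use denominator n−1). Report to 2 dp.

θ* = 11.30

Resample values: 133, 148, 121, 120, 142, 142, 121, 138, 120.
Mean = 131.6667; sum of squared deviations = 1022.0000
s² = 1022.0000 / 8 = 127.7500
s = √127.7500 = 11.30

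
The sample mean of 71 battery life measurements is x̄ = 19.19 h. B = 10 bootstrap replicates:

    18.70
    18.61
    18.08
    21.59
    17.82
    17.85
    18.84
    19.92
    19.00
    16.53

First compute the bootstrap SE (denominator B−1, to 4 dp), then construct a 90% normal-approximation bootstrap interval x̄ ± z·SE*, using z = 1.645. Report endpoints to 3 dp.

(16.959, 21.421)

Mean of replicates = 18.6940; sum of squared deviations = 16.5480; SE* = √(16.5480/9) = 1.3560
Margin = 1.645 × 1.3560 = 2.2306
Interval: 19.19 ± 2.2306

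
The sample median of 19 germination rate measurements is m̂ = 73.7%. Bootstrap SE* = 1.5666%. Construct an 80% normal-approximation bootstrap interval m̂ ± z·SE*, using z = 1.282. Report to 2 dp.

(71.69, 75.71)

Margin = 1.282 × 1.5666 = 2.008
Interval: 73.7 ± 2.008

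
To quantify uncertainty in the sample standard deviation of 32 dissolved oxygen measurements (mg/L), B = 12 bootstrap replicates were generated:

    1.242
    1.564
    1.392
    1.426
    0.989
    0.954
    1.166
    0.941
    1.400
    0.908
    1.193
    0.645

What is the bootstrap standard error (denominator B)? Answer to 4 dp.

Bootstrap SE is the standard deviation of the 12 replicate standard deviations.
Mean of replicates: (1.242 + 1.564 + 1.392 + 1.426 + 0.989 + 0.954 + 1.166 + 0.941 + 1.400 + 0.908 + 1.193 + 0.645) / 12 = 13.82000 / 12 = 1.15167
Sum of squared deviations: (+0.09033)² + (+0.41233)² + (+0.24033)² + (+0.27433)² + (−0.16267)² + (−0.19767)² + (+0.01433)² + (−0.21067)² + (+0.24833)² + (−0.24367)² + (+0.04133)² + (−0.50667)² = 0.80078
Variance = 0.80078 / 12 = 0.06673
SE* = √0.06673

SE* = 0.2583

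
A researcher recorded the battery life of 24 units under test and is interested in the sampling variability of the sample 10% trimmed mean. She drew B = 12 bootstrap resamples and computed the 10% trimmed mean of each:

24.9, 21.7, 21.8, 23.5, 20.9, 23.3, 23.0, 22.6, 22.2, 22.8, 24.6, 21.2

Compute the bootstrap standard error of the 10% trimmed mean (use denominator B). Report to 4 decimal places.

Bootstrap SE is the standard deviation of the 12 replicate 10% trimmed means.
Mean of replicates: (24.9 + 21.7 + 21.8 + 23.5 + 20.9 + 23.3 + 23.0 + 22.6 + 22.2 + 22.8 + 24.6 + 21.2) / 12 = 272.50000 / 12 = 22.70833
Sum of squared deviations: (+2.19167)² + (−1.00833)² + (−0.90833)² + (+0.79167)² + (−1.80833)² + (+0.59167)² + (+0.29167)² + (−0.10833)² + (−0.50833)² + (+0.09167)² + (+1.89167)² + (−1.50833)² = 17.10917
Variance = 17.10917 / 12 = 1.42576
SE* = √1.42576

SE* = 1.1941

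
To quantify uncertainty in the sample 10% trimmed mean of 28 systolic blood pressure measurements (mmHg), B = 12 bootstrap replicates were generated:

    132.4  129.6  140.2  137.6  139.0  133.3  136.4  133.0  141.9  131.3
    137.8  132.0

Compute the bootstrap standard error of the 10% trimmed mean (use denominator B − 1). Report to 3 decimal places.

SE* = 3.943

Bootstrap SE is the standard deviation of the 12 replicate 10% trimmed means.
Mean of replicates: (132.4 + 129.6 + 140.2 + 137.6 + 139.0 + 133.3 + 136.4 + 133.0 + 141.9 + 131.3 + 137.8 + 132.0) / 12 = 1624.5000 / 12 = 135.3750
Sum of squared deviations: (−2.9750)² + (−5.7750)² + (+4.8250)² + (+2.2250)² + (+3.6250)² + (−2.0750)² + (+1.0250)² + (−2.3750)² + (+6.5250)² + (−4.0750)² + (+2.4250)² + (−3.3750)² = 171.0225
Variance = 171.0225 / 11 = 15.5475
SE* = √15.5475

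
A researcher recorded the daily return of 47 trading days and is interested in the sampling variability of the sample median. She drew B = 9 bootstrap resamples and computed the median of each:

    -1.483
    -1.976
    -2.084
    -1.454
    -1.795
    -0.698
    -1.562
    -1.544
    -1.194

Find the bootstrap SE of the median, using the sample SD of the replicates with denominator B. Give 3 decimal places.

Bootstrap SE is the standard deviation of the 9 replicate medians.
Mean of replicates: ((-1.483) + (-1.976) + (-2.084) + (-1.454) + (-1.795) + (-0.698) + (-1.562) + (-1.544) + (-1.194)) / 9 = -13.7900 / 9 = -1.5322
Sum of squared deviations: (+0.0492)² + (−0.4438)² + (−0.5518)² + (+0.0782)² + (−0.2628)² + (+0.8342)² + (−0.0298)² + (−0.0118)² + (+0.3382)² = 1.3903
Variance = 1.3903 / 9 = 0.1545
SE* = √0.1545

SE* = 0.393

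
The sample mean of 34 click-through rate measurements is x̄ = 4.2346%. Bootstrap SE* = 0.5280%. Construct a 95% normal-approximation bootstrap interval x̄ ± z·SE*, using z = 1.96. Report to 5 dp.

Margin = 1.96 × 0.5280 = 1.034880
Interval: 4.2346 ± 1.034880

(3.19972, 5.26948)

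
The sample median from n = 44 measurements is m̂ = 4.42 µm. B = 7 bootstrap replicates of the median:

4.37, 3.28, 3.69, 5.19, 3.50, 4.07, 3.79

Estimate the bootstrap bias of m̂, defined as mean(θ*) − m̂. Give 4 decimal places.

bias = −0.4357

mean(θ*) = (4.37 + 3.28 + 3.69 + 5.19 + 3.50 + 4.07 + 3.79) / 7 = 3.98429
bias = 3.98429 − 4.42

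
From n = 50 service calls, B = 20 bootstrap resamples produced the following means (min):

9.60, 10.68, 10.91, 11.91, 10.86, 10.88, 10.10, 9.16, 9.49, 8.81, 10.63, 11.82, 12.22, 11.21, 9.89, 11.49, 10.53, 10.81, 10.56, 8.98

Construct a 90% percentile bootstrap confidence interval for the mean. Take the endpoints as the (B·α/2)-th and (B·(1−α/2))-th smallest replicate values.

Sorted replicates: 8.81, 8.98, 9.16, 9.49, 9.60, 9.89, 10.10, 10.53, 10.56, 10.63, 10.68, 10.81, 10.86, 10.88, 10.91, 11.21, 11.49, 11.82, 11.91, 12.22
α = 0.10; lower rank = 20 × 0.050 = 1; upper rank = 20 × 0.950 = 19.
The 1st smallest replicate is 8.81; the 19th is 11.91.

(8.81, 11.91)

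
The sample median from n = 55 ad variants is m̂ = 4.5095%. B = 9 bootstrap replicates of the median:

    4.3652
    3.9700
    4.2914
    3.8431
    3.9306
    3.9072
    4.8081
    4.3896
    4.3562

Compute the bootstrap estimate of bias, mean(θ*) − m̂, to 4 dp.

bias = −0.3027

mean(θ*) = (4.3652 + 3.9700 + 4.2914 + 3.8431 + 3.9306 + 3.9072 + 4.8081 + 4.3896 + 4.3562) / 9 = 4.20682
bias = 4.20682 − 4.5095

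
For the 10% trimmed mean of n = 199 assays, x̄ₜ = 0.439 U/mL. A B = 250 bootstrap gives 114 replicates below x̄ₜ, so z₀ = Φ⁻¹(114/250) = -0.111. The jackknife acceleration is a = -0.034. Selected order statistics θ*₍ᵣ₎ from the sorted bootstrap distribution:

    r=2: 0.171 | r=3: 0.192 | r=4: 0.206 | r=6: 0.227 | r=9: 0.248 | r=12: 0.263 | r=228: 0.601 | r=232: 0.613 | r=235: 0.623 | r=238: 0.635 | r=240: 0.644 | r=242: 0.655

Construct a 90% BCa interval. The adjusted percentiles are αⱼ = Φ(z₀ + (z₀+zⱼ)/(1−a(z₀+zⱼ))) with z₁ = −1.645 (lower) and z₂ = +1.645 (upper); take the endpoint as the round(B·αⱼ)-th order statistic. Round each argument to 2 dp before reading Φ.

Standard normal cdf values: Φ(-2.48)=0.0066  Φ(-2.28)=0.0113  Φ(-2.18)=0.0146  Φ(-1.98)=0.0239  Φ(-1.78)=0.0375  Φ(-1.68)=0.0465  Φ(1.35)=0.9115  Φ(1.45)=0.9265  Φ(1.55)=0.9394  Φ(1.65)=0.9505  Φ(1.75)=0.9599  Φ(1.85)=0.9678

Lower: z₀ + z₁ = -0.111 + (-1.645) = -1.756; 1 − a(z₀+z₁) = 1 − (-0.034)(-1.756) = 0.9403; argument = -0.111 + (-1.756)/0.9403 = -1.9785 → -1.98.
α₁ = Φ(-1.98) = 0.0239; rank = round(250 × 0.0239) = 6; θ*₍6₎ = 0.227.
Upper: z₀ + z₂ = 1.534; 1 − a(z₀+z₂) = 1.0522; argument = 1.3470 → 1.35; α₂ = 0.9115; rank = 228; θ*₍228₎ = 0.601.

(0.227, 0.601)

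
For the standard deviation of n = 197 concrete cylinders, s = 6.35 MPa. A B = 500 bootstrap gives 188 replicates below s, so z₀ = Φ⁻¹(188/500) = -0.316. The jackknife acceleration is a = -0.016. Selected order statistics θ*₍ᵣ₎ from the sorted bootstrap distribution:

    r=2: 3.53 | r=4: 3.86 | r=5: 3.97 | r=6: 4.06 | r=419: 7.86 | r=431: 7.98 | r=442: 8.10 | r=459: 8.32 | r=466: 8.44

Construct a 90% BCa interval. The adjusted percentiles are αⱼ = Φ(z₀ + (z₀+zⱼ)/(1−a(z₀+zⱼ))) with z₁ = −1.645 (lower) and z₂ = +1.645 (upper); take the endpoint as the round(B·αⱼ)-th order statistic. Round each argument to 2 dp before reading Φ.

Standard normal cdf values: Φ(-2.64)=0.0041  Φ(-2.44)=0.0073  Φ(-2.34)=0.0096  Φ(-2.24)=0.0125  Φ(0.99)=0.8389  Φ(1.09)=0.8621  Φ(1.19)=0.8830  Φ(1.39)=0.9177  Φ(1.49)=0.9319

(3.97, 7.86)

Lower: z₀ + z₁ = -0.316 + (-1.645) = -1.961; 1 − a(z₀+z₁) = 1 − (-0.016)(-1.961) = 0.9686; argument = -0.316 + (-1.961)/0.9686 = -2.3405 → -2.34.
α₁ = Φ(-2.34) = 0.0096; rank = round(500 × 0.0096) = 5; θ*₍5₎ = 3.97.
Upper: z₀ + z₂ = 1.329; 1 − a(z₀+z₂) = 1.0213; argument = 0.9853 → 0.99; α₂ = 0.8389; rank = 419; θ*₍419₎ = 7.86.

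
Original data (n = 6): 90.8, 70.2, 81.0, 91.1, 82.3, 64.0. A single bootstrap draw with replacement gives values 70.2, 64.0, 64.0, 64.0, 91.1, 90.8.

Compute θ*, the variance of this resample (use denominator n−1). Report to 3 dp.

Mean = 74.0167; sum of squared deviations = 889.0883
s² = 889.0883 / 5 = 177.8177

θ* = 177.818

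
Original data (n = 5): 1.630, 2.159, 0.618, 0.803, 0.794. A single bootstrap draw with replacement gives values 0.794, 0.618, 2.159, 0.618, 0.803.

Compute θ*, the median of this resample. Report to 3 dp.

Sorted: 0.618, 0.618, 0.794, 0.803, 2.159
Median = middle value = 0.794

θ* = 0.794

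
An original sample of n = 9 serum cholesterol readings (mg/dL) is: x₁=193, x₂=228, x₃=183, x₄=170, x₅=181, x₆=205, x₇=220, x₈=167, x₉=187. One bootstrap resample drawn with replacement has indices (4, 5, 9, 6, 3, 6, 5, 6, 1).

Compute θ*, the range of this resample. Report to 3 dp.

Resample values: 170, 181, 187, 205, 183, 205, 181, 205, 193.
Range = 205 − 170 = 35.000

θ* = 35.000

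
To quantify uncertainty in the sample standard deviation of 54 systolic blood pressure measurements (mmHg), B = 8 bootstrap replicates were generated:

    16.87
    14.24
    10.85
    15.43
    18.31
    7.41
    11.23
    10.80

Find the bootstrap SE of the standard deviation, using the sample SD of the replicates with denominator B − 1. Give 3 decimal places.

SE* = 3.670

Bootstrap SE is the standard deviation of the 8 replicate standard deviations.
Mean of replicates: (16.87 + 14.24 + 10.85 + 15.43 + 18.31 + 7.41 + 11.23 + 10.80) / 8 = 105.1400 / 8 = 13.1425
Sum of squared deviations: (+3.7275)² + (+1.0975)² + (−2.2925)² + (+2.2875)² + (+5.1675)² + (−5.7325)² + (−1.9125)² + (−2.3425)² = 94.2965
Variance = 94.2965 / 7 = 13.4709
SE* = √13.4709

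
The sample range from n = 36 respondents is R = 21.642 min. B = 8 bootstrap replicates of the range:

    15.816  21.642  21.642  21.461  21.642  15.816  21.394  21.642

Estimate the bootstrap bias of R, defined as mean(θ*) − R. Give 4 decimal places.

bias = −1.5101

mean(θ*) = (15.816 + 21.642 + 21.642 + 21.461 + 21.642 + 15.816 + 21.394 + 21.642) / 8 = 20.13188
bias = 20.13188 − 21.642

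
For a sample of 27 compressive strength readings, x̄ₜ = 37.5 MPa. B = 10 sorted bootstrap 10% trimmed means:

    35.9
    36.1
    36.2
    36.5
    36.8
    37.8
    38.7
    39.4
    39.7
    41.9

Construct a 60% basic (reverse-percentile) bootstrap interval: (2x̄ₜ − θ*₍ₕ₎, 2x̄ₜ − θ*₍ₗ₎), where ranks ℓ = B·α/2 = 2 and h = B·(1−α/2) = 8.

Percentile endpoints at ranks 2 and 8: θ*₍2₎ = 36.1, θ*₍8₎ = 39.4.
Basic interval reflects these around x̄ₜ:
  lower = 2 × 37.5 − 39.4 = 35.6
  upper = 2 × 37.5 − 36.1 = 38.9

(35.6, 38.9)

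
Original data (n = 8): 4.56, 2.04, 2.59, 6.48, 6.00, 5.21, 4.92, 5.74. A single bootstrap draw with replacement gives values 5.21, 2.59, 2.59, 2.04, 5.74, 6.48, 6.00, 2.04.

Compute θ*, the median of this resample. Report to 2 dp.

θ* = 3.90

Sorted: 2.04, 2.04, 2.59, 2.59, 5.21, 5.74, 6.00, 6.48
Median = average of the two middle values = 3.90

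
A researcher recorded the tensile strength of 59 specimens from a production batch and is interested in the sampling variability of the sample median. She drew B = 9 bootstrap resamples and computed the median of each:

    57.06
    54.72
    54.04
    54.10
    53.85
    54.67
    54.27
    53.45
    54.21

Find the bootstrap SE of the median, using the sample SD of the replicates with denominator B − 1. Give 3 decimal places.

Bootstrap SE is the standard deviation of the 9 replicate medians.
Mean of replicates: (57.06 + 54.72 + 54.04 + 54.10 + 53.85 + 54.67 + 54.27 + 53.45 + 54.21) / 9 = 490.3700 / 9 = 54.4856
Sum of squared deviations: (+2.5744)² + (+0.2344)² + (−0.4456)² + (−0.3856)² + (−0.6356)² + (+0.1844)² + (−0.2156)² + (−1.0356)² + (−0.2756)² = 8.6626
Variance = 8.6626 / 8 = 1.0828
SE* = √1.0828

SE* = 1.041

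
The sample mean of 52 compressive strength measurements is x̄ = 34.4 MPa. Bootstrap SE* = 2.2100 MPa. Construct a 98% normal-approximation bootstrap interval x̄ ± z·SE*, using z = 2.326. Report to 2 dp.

(29.26, 39.54)

Margin = 2.326 × 2.2100 = 5.140
Interval: 34.4 ± 5.140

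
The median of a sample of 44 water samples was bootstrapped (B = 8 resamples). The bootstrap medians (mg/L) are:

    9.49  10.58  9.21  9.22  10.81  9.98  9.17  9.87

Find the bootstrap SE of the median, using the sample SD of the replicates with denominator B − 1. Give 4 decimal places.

SE* = 0.6373

Bootstrap SE is the standard deviation of the 8 replicate medians.
Mean of replicates: (9.49 + 10.58 + 9.21 + 9.22 + 10.81 + 9.98 + 9.17 + 9.87) / 8 = 78.33000 / 8 = 9.79125
Sum of squared deviations: (−0.30125)² + (+0.78875)² + (−0.58125)² + (−0.57125)² + (+1.01875)² + (+0.18875)² + (−0.62125)² + (+0.07875)² = 2.84269
Variance = 2.84269 / 7 = 0.40610
SE* = √0.40610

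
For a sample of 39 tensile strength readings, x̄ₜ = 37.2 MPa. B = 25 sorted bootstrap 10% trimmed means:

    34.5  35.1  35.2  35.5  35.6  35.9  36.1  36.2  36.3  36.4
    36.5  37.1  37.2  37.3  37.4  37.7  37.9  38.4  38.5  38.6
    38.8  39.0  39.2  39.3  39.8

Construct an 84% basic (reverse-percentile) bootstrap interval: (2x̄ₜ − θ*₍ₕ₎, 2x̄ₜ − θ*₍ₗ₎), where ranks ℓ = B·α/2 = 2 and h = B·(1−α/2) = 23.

Percentile endpoints at ranks 2 and 23: θ*₍2₎ = 35.1, θ*₍23₎ = 39.2.
Basic interval reflects these around x̄ₜ:
  lower = 2 × 37.2 − 39.2 = 35.2
  upper = 2 × 37.2 − 35.1 = 39.3

(35.2, 39.3)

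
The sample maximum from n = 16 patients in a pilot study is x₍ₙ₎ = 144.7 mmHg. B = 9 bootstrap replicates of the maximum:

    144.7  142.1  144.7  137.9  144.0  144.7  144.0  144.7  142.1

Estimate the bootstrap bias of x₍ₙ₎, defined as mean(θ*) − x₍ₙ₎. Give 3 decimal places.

bias = −1.489

mean(θ*) = (144.7 + 142.1 + 144.7 + 137.9 + 144.0 + 144.7 + 144.0 + 144.7 + 142.1) / 9 = 143.2111
bias = 143.2111 − 144.7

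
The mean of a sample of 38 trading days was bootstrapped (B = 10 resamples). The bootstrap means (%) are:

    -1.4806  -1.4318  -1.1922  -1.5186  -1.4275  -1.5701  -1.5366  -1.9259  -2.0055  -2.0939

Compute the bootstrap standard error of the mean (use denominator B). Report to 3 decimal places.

Bootstrap SE is the standard deviation of the 10 replicate means.
Mean of replicates: ((-1.4806) + (-1.4318) + (-1.1922) + (-1.5186) + (-1.4275) + (-1.5701) + (-1.5366) + (-1.9259) + (-2.0055) + (-2.0939)) / 10 = -16.18270 / 10 = -1.61827
Sum of squared deviations: (+0.13767)² + (+0.18647)² + (+0.42607)² + (+0.09967)² + (+0.19077)² + (+0.04817)² + (+0.08167)² + (−0.30763)² + (−0.38723)² + (−0.47563)² = 0.76138
Variance = 0.76138 / 10 = 0.07614
SE* = √0.07614

SE* = 0.276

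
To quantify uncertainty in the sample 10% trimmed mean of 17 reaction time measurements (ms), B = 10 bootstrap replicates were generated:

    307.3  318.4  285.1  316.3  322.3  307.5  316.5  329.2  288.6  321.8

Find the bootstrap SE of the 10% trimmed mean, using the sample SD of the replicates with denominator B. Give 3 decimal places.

SE* = 13.734

Bootstrap SE is the standard deviation of the 10 replicate 10% trimmed means.
Mean of replicates: (307.3 + 318.4 + 285.1 + 316.3 + 322.3 + 307.5 + 316.5 + 329.2 + 288.6 + 321.8) / 10 = 3113.0000 / 10 = 311.3000
Sum of squared deviations: (−4.0000)² + (+7.1000)² + (−26.2000)² + (+5.0000)² + (+11.0000)² + (−3.8000)² + (+5.2000)² + (+17.9000)² + (−22.7000)² + (+10.5000)² = 1886.2800
Variance = 1886.2800 / 10 = 188.6280
SE* = √188.6280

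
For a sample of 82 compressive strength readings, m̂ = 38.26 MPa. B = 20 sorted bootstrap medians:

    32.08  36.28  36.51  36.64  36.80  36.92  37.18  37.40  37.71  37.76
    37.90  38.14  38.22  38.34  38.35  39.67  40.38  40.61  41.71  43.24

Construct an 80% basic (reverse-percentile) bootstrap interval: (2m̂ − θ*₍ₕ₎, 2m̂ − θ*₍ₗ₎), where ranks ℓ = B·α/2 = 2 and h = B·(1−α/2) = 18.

Percentile endpoints at ranks 2 and 18: θ*₍2₎ = 36.28, θ*₍18₎ = 40.61.
Basic interval reflects these around m̂:
  lower = 2 × 38.26 − 40.61 = 35.91
  upper = 2 × 38.26 − 36.28 = 40.24

(35.91, 40.24)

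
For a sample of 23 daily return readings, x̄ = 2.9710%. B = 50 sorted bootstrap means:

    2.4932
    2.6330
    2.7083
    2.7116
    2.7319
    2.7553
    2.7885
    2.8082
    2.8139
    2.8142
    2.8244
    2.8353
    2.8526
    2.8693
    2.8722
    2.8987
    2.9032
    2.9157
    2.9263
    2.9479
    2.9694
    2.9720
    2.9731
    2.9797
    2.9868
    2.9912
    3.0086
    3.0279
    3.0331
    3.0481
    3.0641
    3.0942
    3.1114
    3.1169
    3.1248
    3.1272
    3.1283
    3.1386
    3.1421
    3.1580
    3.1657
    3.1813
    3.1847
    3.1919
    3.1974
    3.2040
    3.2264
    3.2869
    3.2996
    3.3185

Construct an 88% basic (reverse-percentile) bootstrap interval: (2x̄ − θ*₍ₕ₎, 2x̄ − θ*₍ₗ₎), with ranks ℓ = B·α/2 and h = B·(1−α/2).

Percentile endpoints at ranks 3 and 47: θ*₍3₎ = 2.7083, θ*₍47₎ = 3.2264.
Basic interval reflects these around x̄:
  lower = 2 × 2.9710 − 3.2264 = 2.7156
  upper = 2 × 2.9710 − 2.7083 = 3.2337

(2.7156, 3.2337)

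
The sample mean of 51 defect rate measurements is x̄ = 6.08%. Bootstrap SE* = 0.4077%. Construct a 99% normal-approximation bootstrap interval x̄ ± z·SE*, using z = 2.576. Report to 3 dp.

Margin = 2.576 × 0.4077 = 1.0502
Interval: 6.08 ± 1.0502

(5.030, 7.130)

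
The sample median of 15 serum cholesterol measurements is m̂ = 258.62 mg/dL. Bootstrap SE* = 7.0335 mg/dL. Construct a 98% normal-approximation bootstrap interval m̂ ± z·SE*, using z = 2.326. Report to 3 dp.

(242.260, 274.980)

Margin = 2.326 × 7.0335 = 16.3599
Interval: 258.62 ± 16.3599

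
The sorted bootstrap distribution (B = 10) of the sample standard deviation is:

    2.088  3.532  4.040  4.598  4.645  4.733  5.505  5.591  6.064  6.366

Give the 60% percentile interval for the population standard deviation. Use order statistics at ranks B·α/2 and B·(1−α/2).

α = 0.40; lower rank = 10 × 0.200 = 2; upper rank = 10 × 0.800 = 8.
The 2nd smallest replicate is 3.532; the 8th is 5.591.

(3.532, 5.591)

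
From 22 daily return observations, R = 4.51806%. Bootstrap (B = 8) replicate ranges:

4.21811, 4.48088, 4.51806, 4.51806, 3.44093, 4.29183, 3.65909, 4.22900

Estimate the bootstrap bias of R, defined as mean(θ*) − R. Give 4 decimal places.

mean(θ*) = (4.21811 + 4.48088 + 4.51806 + 4.51806 + 3.44093 + 4.29183 + 3.65909 + 4.22900) / 8 = 4.16950
bias = 4.16950 − 4.51806

bias = −0.3486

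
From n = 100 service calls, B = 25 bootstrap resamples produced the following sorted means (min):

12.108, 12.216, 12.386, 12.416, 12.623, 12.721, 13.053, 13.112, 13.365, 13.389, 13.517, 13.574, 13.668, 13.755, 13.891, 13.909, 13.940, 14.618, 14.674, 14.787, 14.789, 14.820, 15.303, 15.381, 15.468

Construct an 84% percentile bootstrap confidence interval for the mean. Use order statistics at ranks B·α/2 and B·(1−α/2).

α = 0.16; lower rank = 25 × 0.080 = 2; upper rank = 25 × 0.920 = 23.
The 2nd smallest replicate is 12.216; the 23rd is 15.303.

(12.216, 15.303)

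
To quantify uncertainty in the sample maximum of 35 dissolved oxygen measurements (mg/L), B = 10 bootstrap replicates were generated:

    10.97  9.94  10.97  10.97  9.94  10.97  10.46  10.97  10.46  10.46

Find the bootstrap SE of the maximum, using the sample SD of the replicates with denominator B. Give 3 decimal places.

SE* = 0.402

Bootstrap SE is the standard deviation of the 10 replicate maximums.
Mean of replicates: (10.97 + 9.94 + 10.97 + 10.97 + 9.94 + 10.97 + 10.46 + 10.97 + 10.46 + 10.46) / 10 = 106.1100 / 10 = 10.6110
Sum of squared deviations: (+0.3590)² + (−0.6710)² + (+0.3590)² + (+0.3590)² + (−0.6710)² + (+0.3590)² + (−0.1510)² + (+0.3590)² + (−0.1510)² + (−0.1510)² = 1.6133
Variance = 1.6133 / 10 = 0.1613
SE* = √0.1613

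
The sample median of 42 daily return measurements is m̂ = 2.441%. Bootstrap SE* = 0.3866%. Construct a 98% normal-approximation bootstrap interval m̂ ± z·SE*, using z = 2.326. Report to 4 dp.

Margin = 2.326 × 0.3866 = 0.89923
Interval: 2.441 ± 0.89923

(1.5418, 3.3402)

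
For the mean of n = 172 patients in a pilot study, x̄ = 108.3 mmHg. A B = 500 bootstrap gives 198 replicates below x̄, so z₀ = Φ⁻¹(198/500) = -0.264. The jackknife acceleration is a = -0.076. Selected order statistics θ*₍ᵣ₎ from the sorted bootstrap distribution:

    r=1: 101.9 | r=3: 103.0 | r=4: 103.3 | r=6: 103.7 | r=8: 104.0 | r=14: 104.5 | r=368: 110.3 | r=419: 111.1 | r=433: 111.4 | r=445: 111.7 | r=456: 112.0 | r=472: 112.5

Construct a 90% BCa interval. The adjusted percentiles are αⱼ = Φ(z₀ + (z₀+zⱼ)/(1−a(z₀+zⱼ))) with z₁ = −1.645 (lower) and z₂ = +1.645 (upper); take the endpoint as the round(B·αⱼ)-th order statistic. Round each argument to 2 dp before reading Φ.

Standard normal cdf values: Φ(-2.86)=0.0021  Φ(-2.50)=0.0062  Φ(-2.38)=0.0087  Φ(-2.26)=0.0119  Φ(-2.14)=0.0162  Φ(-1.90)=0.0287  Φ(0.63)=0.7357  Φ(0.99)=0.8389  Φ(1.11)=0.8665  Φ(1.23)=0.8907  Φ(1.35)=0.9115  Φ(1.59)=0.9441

(103.0, 111.1)

Lower: z₀ + z₁ = -0.264 + (-1.645) = -1.909; 1 − a(z₀+z₁) = 1 − (-0.076)(-1.909) = 0.8549; argument = -0.264 + (-1.909)/0.8549 = -2.4970 → -2.50.
α₁ = Φ(-2.50) = 0.0062; rank = round(500 × 0.0062) = 3; θ*₍3₎ = 103.0.
Upper: z₀ + z₂ = 1.381; 1 − a(z₀+z₂) = 1.1050; argument = 0.9858 → 0.99; α₂ = 0.8389; rank = 419; θ*₍419₎ = 111.1.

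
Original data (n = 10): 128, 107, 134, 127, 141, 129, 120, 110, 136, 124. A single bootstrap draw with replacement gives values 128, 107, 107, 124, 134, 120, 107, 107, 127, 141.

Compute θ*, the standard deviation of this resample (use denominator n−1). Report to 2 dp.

θ* = 12.66

Mean = 120.2000; sum of squared deviations = 1441.6000
s² = 1441.6000 / 9 = 160.1778
s = √160.1778 = 12.66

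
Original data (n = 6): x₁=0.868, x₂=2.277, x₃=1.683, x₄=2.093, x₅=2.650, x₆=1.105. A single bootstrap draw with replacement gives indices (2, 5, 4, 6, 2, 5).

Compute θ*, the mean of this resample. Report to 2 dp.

Resample values: 2.277, 2.650, 2.093, 1.105, 2.277, 2.650.
Mean = (2.277 + 2.650 + 2.093 + 1.105 + 2.277 + 2.650) / 6 = 13.0520 / 6 = 2.18

θ* = 2.18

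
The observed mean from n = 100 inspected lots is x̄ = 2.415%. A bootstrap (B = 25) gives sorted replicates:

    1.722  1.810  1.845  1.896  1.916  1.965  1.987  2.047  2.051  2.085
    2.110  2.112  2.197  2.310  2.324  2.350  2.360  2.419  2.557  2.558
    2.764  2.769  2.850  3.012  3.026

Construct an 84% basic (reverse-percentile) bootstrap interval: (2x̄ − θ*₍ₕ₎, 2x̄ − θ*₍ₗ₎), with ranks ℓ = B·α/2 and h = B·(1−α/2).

(1.980, 3.020)

Percentile endpoints at ranks 2 and 23: θ*₍2₎ = 1.810, θ*₍23₎ = 2.850.
Basic interval reflects these around x̄:
  lower = 2 × 2.415 − 2.850 = 1.980
  upper = 2 × 2.415 − 1.810 = 3.020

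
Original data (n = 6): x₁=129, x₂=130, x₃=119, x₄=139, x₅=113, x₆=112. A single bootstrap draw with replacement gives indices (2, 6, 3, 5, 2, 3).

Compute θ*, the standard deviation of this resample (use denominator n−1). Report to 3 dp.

θ* = 7.918

Resample values: 130, 112, 119, 113, 130, 119.
Mean = 120.5000; sum of squared deviations = 313.5000
s² = 313.5000 / 5 = 62.7000
s = √62.7000 = 7.918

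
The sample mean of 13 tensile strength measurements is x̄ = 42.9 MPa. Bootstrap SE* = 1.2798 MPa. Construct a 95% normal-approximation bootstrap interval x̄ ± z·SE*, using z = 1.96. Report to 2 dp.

(40.39, 45.41)

Margin = 1.96 × 1.2798 = 2.508
Interval: 42.9 ± 2.508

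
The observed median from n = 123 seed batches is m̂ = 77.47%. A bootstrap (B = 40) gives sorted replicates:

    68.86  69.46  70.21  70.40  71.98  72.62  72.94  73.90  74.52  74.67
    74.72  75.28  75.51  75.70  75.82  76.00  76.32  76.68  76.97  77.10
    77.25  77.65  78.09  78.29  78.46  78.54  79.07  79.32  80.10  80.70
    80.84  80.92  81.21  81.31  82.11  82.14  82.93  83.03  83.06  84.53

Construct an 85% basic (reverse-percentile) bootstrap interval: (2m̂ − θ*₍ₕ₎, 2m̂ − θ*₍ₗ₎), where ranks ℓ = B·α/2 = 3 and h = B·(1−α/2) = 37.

Percentile endpoints at ranks 3 and 37: θ*₍3₎ = 70.21, θ*₍37₎ = 82.93.
Basic interval reflects these around m̂:
  lower = 2 × 77.47 − 82.93 = 72.01
  upper = 2 × 77.47 − 70.21 = 84.73

(72.01, 84.73)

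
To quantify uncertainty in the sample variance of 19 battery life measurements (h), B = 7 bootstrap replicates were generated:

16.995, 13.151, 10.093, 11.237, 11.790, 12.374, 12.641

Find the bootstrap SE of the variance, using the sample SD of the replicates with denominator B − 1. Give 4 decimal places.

Bootstrap SE is the standard deviation of the 7 replicate variances.
Mean of replicates: (16.995 + 13.151 + 10.093 + 11.237 + 11.790 + 12.374 + 12.641) / 7 = 88.28100 / 7 = 12.61157
Sum of squared deviations: (+4.38343)² + (+0.53943)² + (−2.51857)² + (−1.37457)² + (−0.82157)² + (−0.23757)² + (+0.02943)² = 28.47036
Variance = 28.47036 / 6 = 4.74506
SE* = √4.74506

SE* = 2.1783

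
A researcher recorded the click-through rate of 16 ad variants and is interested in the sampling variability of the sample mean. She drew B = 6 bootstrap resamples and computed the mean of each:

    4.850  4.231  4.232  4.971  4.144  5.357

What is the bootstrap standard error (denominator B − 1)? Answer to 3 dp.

SE* = 0.499

Bootstrap SE is the standard deviation of the 6 replicate means.
Mean of replicates: (4.850 + 4.231 + 4.232 + 4.971 + 4.144 + 5.357) / 6 = 27.7850 / 6 = 4.6308
Sum of squared deviations: (+0.2192)² + (−0.3998)² + (−0.3988)² + (+0.3402)² + (−0.4868)² + (+0.7262)² = 1.2470
Variance = 1.2470 / 5 = 0.2494
SE* = √0.2494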